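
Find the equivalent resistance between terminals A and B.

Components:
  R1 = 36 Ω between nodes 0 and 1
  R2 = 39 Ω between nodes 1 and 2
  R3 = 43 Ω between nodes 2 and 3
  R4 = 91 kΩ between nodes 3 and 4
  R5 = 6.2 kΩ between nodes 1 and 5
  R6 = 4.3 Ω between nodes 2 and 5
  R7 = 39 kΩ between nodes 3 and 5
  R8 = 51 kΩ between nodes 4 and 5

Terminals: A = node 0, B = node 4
The network is not a plain series/parallel combination. Inject a 1 A test current into terminal A (node 0) and return it from terminal B (node 4); then R_eq = V_A / (1 A).
Nodal analysis, taking node 4 as the 0 V reference.
Current source I_test pushes 1 A into node 0 and draws it out of node 4.
KCL at each unknown node (sum of currents leaving = 0; resistances in Ω):
  Node 0: (V_0 - V_1)/36 - 1 = 0
  Node 1: (V_1 - V_0)/36 + (V_1 - V_2)/39 + (V_1 - V_5)/6200 = 0
  Node 2: (V_2 - V_1)/39 + (V_2 - V_3)/43 + (V_2 - V_5)/4.3 = 0
  Node 3: (V_3 - V_2)/43 + (V_3 - 0)/91000 + (V_3 - V_5)/39000 = 0
  Node 5: (V_5 - V_1)/6200 + (V_5 - V_2)/4.3 + (V_5 - V_3)/39000 + (V_5 - 0)/51000 = 0
Collecting terms (coefficients in siemens):
  0.02778·V_0 - 0.02778·V_1 = 1
  0.05358·V_1 - 0.02778·V_0 - 0.02564·V_2 - 0.0001613·V_5 = 0
  0.2815·V_2 - 0.02564·V_1 - 0.02326·V_3 - 0.2326·V_5 = 0
  0.02329·V_3 - 0.02326·V_2 - 0.00002564·V_5 = 0
  0.2328·V_5 - 0.0001613·V_1 - 0.2326·V_2 - 0.00002564·V_3 = 0
Solving these 5 simultaneous equations (Gaussian elimination) gives:
  V_0 = 32770 V, V_1 = 32730 V, V_2 = 32690 V, V_3 = 32670 V
  V_5 = 32690 V
R_eq = V_0 / 1 A = 32770 Ω = 32.77 kΩ

Final answer: 32.77 kΩ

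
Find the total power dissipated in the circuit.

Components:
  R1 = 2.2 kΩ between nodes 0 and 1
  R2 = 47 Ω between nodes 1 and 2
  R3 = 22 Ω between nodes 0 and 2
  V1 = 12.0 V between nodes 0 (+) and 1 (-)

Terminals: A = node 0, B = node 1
Nodal analysis, taking node 1 as the 0 V reference.
Source V1 fixes V_0 = 12 V.
KCL at each unknown node (sum of currents leaving = 0; resistances in Ω):
  Node 2: (V_2 - 0)/47 + (V_2 - 12)/22 = 0
Collecting terms: 0.06673 × V_2 = 0.5455  =>  V_2 = 8.174 V
Power in each resistor, P = (ΔV)²/R:
  P_R1 = (12 - 0)²/2200 = 0.06545 W
  P_R2 = (0 - 8.174)²/47 = 1.422 W
  P_R3 = (12 - 8.174)²/22 = 0.6654 W
P_total = P_R1 + P_R2 + P_R3 = 2.152 W

Final answer: 2.152 W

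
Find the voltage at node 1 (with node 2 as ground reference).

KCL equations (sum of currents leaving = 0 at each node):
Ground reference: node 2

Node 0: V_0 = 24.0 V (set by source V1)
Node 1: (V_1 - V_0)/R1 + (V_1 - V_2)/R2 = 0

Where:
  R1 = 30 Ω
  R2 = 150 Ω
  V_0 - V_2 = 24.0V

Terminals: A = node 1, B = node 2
Nodal analysis, taking node 2 as the 0 V reference.
Source V1 fixes V_0 = 24 V.
KCL at each unknown node (sum of currents leaving = 0; resistances in Ω):
  Node 1: (V_1 - 24)/30 + (V_1 - 0)/150 = 0
Collecting terms: 0.04 × V_1 = 0.8  =>  V_1 = 20 V
The requested potential is V_1 = 20 V.

Final answer: V_1 = 20 V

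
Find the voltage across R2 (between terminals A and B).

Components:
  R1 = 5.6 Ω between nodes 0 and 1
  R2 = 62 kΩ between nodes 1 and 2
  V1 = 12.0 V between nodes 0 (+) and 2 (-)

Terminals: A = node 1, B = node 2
R1 and R2 are in series across V1 (node 0 → node 1 → node 2), and the output A–B is taken across R2, so this is a voltage divider.
Series current: I = V1/(R1 + R2) = 12/(5.6 + 62000) = 12/62010 = 0.0001935 A
V_R2 = I × R2 = V1 × R2/(R1 + R2) = 12 × 62000/62010 = 12 V

Final answer: 12 V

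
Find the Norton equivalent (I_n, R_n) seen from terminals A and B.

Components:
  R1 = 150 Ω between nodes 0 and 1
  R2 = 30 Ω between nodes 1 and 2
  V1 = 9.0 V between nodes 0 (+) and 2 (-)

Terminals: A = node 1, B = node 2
Find the Thévenin equivalent first; then I_n = V_th/R_th and R_n = R_th.
Step 1 — V_th is the open-circuit voltage V_A - V_B (nothing connected across the terminals).
Nodal analysis, taking node 2 as the 0 V reference.
Source V1 fixes V_0 = 9 V.
KCL at each unknown node (sum of currents leaving = 0; resistances in Ω):
  Node 1: (V_1 - 9)/150 + (V_1 - 0)/30 = 0
Collecting terms: 0.04 × V_1 = 0.06  =>  V_1 = 1.5 V
V_th = V_1 - V_2 = 1.5 - 0 = 1.5 V
Step 2 — R_th: zero the source — replace V1 by a short circuit (node 2 merges into node 0) — and find the resistance seen between A (node 1) and B (node 0).
Reduce the network between node 1 (A) and node 0 (B) by series/parallel combination:
  Rp1 = R1 ‖ R2 (parallel, both between nodes 0 and 1) = 1/(1/150 + 1/30) = 25 Ω
R_th = 25 Ω
I_n = V_th/R_th = 1.5/25 = 0.06 A, and R_n = R_th = 25 Ω

Final answer: I_n = 0.06 A, R_n = 25 Ω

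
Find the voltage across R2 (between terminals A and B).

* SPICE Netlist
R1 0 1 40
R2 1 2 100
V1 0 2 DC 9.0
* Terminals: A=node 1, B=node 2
R1 and R2 are in series across V1 (node 0 → node 1 → node 2), and the output A–B is taken across R2, so this is a voltage divider.
Series current: I = V1/(R1 + R2) = 9/(40 + 100) = 9/140 = 0.06429 A
V_R2 = I × R2 = V1 × R2/(R1 + R2) = 9 × 100/140 = 6.429 V

Final answer: 6.429 V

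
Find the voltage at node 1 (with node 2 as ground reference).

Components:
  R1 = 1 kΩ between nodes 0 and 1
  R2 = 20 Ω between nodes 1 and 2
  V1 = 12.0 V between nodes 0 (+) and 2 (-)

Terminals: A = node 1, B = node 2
Nodal analysis, taking node 2 as the 0 V reference.
Source V1 fixes V_0 = 12 V.
KCL at each unknown node (sum of currents leaving = 0; resistances in Ω):
  Node 1: (V_1 - 12)/1000 + (V_1 - 0)/20 = 0
Collecting terms: 0.051 × V_1 = 0.012  =>  V_1 = 0.2353 V
The requested potential is V_1 = 0.2353 V.

Final answer: V_1 = 0.2353 V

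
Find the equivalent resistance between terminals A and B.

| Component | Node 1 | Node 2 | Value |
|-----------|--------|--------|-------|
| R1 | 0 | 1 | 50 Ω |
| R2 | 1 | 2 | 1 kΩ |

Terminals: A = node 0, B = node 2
Reduce the network between node 0 (A) and node 2 (B) by series/parallel combination:
  Rs1 = R1 + R2 (series, joined only at node 1) = 50 + 1000 = 1050 Ω
R_eq = 1.05 kΩ

Final answer: 1.05 kΩ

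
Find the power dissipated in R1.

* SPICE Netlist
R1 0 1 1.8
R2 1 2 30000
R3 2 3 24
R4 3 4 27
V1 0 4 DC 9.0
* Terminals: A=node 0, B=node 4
Nodal analysis, taking node 4 as the 0 V reference.
Source V1 fixes V_0 = 9 V.
KCL at each unknown node (sum of currents leaving = 0; resistances in Ω):
  Node 1: (V_1 - 9)/1.8 + (V_1 - V_2)/30000 = 0
  Node 2: (V_2 - V_1)/30000 + (V_2 - V_3)/24 = 0
  Node 3: (V_3 - V_2)/24 + (V_3 - 0)/27 = 0
Collecting terms (coefficients in siemens):
  0.5556·V_1 - 0.00003333·V_2 = 5
  0.0417·V_2 - 0.00003333·V_1 - 0.04167·V_3 = 0
  0.0787·V_3 - 0.04167·V_2 = 0
Solving these 3 simultaneous equations (Gaussian elimination) gives:
  V_1 = 8.999 V, V_2 = 0.01527 V, V_3 = 0.008086 V
I_R1 = (V_0 - V_1)/R1 = (9 - 8.999)/1.8 = 0.0002995 A
P_R1 = I_R1² × R1 = (0.0002995)² × 1.8 = 0.0000001614 W

Final answer: 1.614e-07 W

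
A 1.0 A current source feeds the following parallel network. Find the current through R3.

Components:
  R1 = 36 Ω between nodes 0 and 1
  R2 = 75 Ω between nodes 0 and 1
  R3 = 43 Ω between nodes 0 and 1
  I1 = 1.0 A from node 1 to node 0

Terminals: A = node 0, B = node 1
All resistors sit directly between nodes 0 and 1, so they are in parallel and share one voltage V; the full source current 1 A splits among them.
1/R_par = 1/36 + 1/75 + 1/43 = 0.06437 S  =>  R_par = 15.54 Ω
V = I × R_par = 1 × 15.54 = 15.54 V
I_R3 = V/R3 = 15.54/43 = 0.3613 A

Final answer: 0.3613 A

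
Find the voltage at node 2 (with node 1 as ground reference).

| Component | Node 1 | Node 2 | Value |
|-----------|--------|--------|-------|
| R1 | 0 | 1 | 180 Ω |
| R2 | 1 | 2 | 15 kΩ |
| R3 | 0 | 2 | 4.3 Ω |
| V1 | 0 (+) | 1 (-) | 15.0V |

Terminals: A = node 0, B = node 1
Nodal analysis, taking node 1 as the 0 V reference.
Source V1 fixes V_0 = 15 V.
KCL at each unknown node (sum of currents leaving = 0; resistances in Ω):
  Node 2: (V_2 - 0)/15000 + (V_2 - 15)/4.3 = 0
Collecting terms: 0.2326 × V_2 = 3.488  =>  V_2 = 15 V
The requested potential is V_2 = 15 V.

Final answer: V_2 = 15 V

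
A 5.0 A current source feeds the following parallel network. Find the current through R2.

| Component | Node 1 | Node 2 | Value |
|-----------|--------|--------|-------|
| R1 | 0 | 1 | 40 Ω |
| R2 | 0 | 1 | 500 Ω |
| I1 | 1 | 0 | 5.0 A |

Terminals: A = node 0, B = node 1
All resistors sit directly between nodes 0 and 1, so they are in parallel and share one voltage V; the full source current 5 A splits among them.
1/R_par = 1/40 + 1/500 = 0.027 S  =>  R_par = 37.04 Ω
V = I × R_par = 5 × 37.04 = 185.2 V
I_R2 = V/R2 = 185.2/500 = 0.3704 A

Final answer: 0.3704 A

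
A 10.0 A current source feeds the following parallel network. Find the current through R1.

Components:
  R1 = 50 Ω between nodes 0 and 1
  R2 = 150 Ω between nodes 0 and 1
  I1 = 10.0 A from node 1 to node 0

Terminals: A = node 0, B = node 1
All resistors sit directly between nodes 0 and 1, so they are in parallel and share one voltage V; the full source current 10 A splits among them.
1/R_par = 1/50 + 1/150 = 0.02667 S  =>  R_par = 37.5 Ω
V = I × R_par = 10 × 37.5 = 375 V
I_R1 = V/R1 = 375/50 = 7.5 A

Final answer: 7.5 A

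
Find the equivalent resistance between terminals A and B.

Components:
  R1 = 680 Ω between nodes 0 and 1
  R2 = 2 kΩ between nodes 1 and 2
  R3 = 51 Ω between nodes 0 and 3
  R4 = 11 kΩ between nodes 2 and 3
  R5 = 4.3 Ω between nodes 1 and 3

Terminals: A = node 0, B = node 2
The network is not a plain series/parallel combination. Inject a 1 A test current into terminal A (node 0) and return it from terminal B (node 2); then R_eq = V_A / (1 A).
Nodal analysis, taking node 2 as the 0 V reference.
Current source I_test pushes 1 A into node 0 and draws it out of node 2.
KCL at each unknown node (sum of currents leaving = 0; resistances in Ω):
  Node 0: (V_0 - V_1)/680 + (V_0 - V_3)/51 - 1 = 0
  Node 1: (V_1 - V_0)/680 + (V_1 - 0)/2000 + (V_1 - V_3)/4.3 = 0
  Node 3: (V_3 - V_0)/51 + (V_3 - V_1)/4.3 + (V_3 - 0)/11000 = 0
Collecting terms (coefficients in siemens):
  0.02108·V_0 - 0.001471·V_1 - 0.01961·V_3 = 1
  0.2345·V_1 - 0.001471·V_0 - 0.2326·V_3 = 0
  0.2523·V_3 - 0.01961·V_0 - 0.2326·V_1 = 0
Solving these 3 simultaneous equations (Gaussian elimination) gives:
  V_0 = 1742 V, V_1 = 1692 V, V_3 = 1695 V
R_eq = V_0 / 1 A = 1742 Ω = 1.742 kΩ

Final answer: 1.742 kΩ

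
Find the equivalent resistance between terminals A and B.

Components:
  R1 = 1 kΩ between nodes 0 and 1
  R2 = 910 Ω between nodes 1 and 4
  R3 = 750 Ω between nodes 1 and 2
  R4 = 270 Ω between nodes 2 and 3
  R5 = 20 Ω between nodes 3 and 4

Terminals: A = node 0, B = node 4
Reduce the network between node 0 (A) and node 4 (B) by series/parallel combination:
  Rs1 = R3 + R4 (series, joined only at node 2) = 750 + 270 = 1020 Ω
  Rs2 = R5 + Rs1 (series, joined only at node 3) = 20 + 1020 = 1040 Ω
  Rp1 = R2 ‖ Rs2 (parallel, both between nodes 1 and 4) = 1/(1/910 + 1/1040) = 485.3 Ω
  Rs3 = R1 + Rp1 (series, joined only at node 1) = 1000 + 485.3 = 1485 Ω
R_eq = 1.485 kΩ

Final answer: 1.485 kΩ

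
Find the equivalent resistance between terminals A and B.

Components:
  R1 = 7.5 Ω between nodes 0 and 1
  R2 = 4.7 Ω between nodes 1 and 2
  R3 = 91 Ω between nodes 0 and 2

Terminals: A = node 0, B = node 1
Reduce the network between node 0 (A) and node 1 (B) by series/parallel combination:
  Rs1 = R3 + R2 (series, joined only at node 2) = 91 + 4.7 = 95.7 Ω
  Rp1 = R1 ‖ Rs1 (parallel, both between nodes 0 and 1) = 1/(1/7.5 + 1/95.7) = 6.955 Ω
R_eq = 6.955 Ω

Final answer: 6.955 Ω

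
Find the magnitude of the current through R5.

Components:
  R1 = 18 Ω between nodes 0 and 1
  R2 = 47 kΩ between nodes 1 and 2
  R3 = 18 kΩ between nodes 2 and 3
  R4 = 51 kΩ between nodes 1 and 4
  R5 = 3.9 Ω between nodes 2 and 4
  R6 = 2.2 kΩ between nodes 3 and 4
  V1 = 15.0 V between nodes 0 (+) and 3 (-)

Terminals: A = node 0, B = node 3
Nodal analysis, taking node 3 as the 0 V reference.
Source V1 fixes V_0 = 15 V.
KCL at each unknown node (sum of currents leaving = 0; resistances in Ω):
  Node 1: (V_1 - 15)/18 + (V_1 - V_2)/47000 + (V_1 - V_4)/51000 = 0
  Node 2: (V_2 - V_1)/47000 + (V_2 - 0)/18000 + (V_2 - V_4)/3.9 = 0
  Node 4: (V_4 - V_1)/51000 + (V_4 - V_2)/3.9 + (V_4 - 0)/2200 = 0
Collecting terms (coefficients in siemens):
  0.0556·V_1 - 0.00002128·V_2 - 0.00001961·V_4 = 0.8333
  0.2565·V_2 - 0.00002128·V_1 - 0.2564·V_4 = 0
  0.2569·V_4 - 0.00001961·V_1 - 0.2564·V_2 = 0
Solving these 3 simultaneous equations (Gaussian elimination) gives:
  V_1 = 14.99 V, V_2 = 1.113 V, V_4 = 1.112 V
I_R5 = (V_2 - V_4)/R5 = (1.113 - 1.112)/3.9 = 0.0002334 A
|I_R5| = 0.0002334 A

Final answer: |I_R5| = 0.0002334 A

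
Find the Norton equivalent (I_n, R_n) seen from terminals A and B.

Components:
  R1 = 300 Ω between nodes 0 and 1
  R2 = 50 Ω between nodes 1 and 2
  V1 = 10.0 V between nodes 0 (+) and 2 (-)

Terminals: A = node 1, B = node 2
Find the Thévenin equivalent first; then I_n = V_th/R_th and R_n = R_th.
Step 1 — V_th is the open-circuit voltage V_A - V_B (nothing connected across the terminals).
Nodal analysis, taking node 2 as the 0 V reference.
Source V1 fixes V_0 = 10 V.
KCL at each unknown node (sum of currents leaving = 0; resistances in Ω):
  Node 1: (V_1 - 10)/300 + (V_1 - 0)/50 = 0
Collecting terms: 0.02333 × V_1 = 0.03333  =>  V_1 = 1.429 V
V_th = V_1 - V_2 = 1.429 - 0 = 1.429 V
Step 2 — R_th: zero the source — replace V1 by a short circuit (node 2 merges into node 0) — and find the resistance seen between A (node 1) and B (node 0).
Reduce the network between node 1 (A) and node 0 (B) by series/parallel combination:
  Rp1 = R1 ‖ R2 (parallel, both between nodes 0 and 1) = 1/(1/300 + 1/50) = 42.86 Ω
R_th = 42.86 Ω
I_n = V_th/R_th = 1.429/42.86 = 0.03333 A, and R_n = R_th = 42.86 Ω

Final answer: I_n = 0.03333 A, R_n = 42.86 Ω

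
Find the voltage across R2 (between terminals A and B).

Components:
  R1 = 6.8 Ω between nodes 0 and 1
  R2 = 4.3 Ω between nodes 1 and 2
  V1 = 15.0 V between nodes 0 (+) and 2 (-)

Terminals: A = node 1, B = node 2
R1 and R2 are in series across V1 (node 0 → node 1 → node 2), and the output A–B is taken across R2, so this is a voltage divider.
Series current: I = V1/(R1 + R2) = 15/(6.8 + 4.3) = 15/11.1 = 1.351 A
V_R2 = I × R2 = V1 × R2/(R1 + R2) = 15 × 4.3/11.1 = 5.811 V

Final answer: 5.811 V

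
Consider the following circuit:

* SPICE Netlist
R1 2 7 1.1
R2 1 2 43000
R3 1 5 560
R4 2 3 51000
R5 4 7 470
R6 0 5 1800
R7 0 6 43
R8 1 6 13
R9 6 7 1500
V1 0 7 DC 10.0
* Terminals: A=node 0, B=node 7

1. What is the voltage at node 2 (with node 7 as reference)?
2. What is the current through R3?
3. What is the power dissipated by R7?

Nodal analysis, taking node 7 as the 0 V reference.
Source V1 fixes V_0 = 10 V.
KCL at each unknown node (sum of currents leaving = 0; resistances in Ω):
  Node 1: (V_1 - V_2)/43000 + (V_1 - V_5)/560 + (V_1 - V_6)/13 = 0
  Node 2: (V_2 - 0)/1.1 + (V_2 - V_1)/43000 + (V_2 - V_3)/51000 = 0
  Node 3: (V_3 - V_2)/51000 = 0
  Node 4: (V_4 - 0)/470 = 0
  Node 5: (V_5 - V_1)/560 + (V_5 - 10)/1800 = 0
  Node 6: (V_6 - 10)/43 + (V_6 - V_1)/13 + (V_6 - 0)/1500 = 0
Collecting terms (coefficients in siemens):
  0.07873·V_1 - 0.00002326·V_2 - 0.001786·V_5 - 0.07692·V_6 = 0
  0.9091·V_2 - 0.00002326·V_1 - 0.00001961·V_3 = 0
  0.00001961·V_3 - 0.00001961·V_2 = 0
  0.002128·V_4 = 0
  0.002341·V_5 - 0.001786·V_1 = 0.005556
  0.1008·V_6 - 0.07692·V_1 = 0.2326
Solving these 6 simultaneous equations (Gaussian elimination) gives:
  V_1 = 9.716 V, V_2 = 0.0002485 V, V_3 = 0.0002485 V, V_4 = 0 V
  V_5 = 9.783 V, V_6 = 9.717 V
Part 1:
  Read off the nodal solution: V_2 = 0.0002485 V
Part 2:
  I_R3 = (V_1 - V_5)/R3 = (9.716 - 9.783)/560 = -0.0001205 A
  Magnitude: I_R3 = 0.0001205 A
Part 3:
  I_R7 = (V_0 - V_6)/R7 = (10 - 9.717)/43 = 0.006583 A
  P_R7 = I_R7² × R7 = (0.006583)² × 43 = 0.001864 W

Final answers:
1. V_2 = 0.0002485 V
2. I_R3 = 0.0001205 A
3. P_R7 = 0.001864 W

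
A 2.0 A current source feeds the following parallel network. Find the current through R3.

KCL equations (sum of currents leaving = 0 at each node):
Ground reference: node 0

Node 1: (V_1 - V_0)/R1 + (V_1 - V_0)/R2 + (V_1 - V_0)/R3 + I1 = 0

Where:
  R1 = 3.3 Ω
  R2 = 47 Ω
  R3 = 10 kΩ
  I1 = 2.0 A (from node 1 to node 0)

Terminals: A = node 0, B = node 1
All resistors sit directly between nodes 0 and 1, so they are in parallel and share one voltage V; the full source current 2 A splits among them.
1/R_par = 1/3.3 + 1/47 + 1/10000 = 0.3244 S  =>  R_par = 3.083 Ω
V = I × R_par = 2 × 3.083 = 6.165 V
I_R3 = V/R3 = 6.165/10000 = 0.0006165 A

Final answer: 0.0006165 A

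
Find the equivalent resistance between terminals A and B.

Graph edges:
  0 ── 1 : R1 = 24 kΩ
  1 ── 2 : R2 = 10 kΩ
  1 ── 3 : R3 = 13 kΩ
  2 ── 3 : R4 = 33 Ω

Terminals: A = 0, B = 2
Reduce the network between node 0 (A) and node 2 (B) by series/parallel combination:
  Rs1 = R3 + R4 (series, joined only at node 3) = 13000 + 33 = 13030 Ω
  Rp1 = R2 ‖ Rs1 (parallel, both between nodes 1 and 2) = 1/(1/10000 + 1/13030) = 5658 Ω
  Rs2 = R1 + Rp1 (series, joined only at node 1) = 24000 + 5658 = 29660 Ω
R_eq = 29.66 kΩ

Final answer: 29.66 kΩ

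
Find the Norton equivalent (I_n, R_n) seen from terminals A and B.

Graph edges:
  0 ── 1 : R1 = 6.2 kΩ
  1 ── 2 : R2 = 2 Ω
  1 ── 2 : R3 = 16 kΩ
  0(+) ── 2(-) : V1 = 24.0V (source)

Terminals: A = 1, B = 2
Find the Thévenin equivalent first; then I_n = V_th/R_th and R_n = R_th.
Step 1 — V_th is the open-circuit voltage V_A - V_B (nothing connected across the terminals).
Nodal analysis, taking node 2 as the 0 V reference.
Source V1 fixes V_0 = 24 V.
KCL at each unknown node (sum of currents leaving = 0; resistances in Ω):
  Node 1: (V_1 - 24)/6200 + (V_1 - 0)/2 + (V_1 - 0)/16000 = 0
Collecting terms: 0.5002 × V_1 = 0.003871  =>  V_1 = 0.007738 V
V_th = V_1 - V_2 = 0.007738 - 0 = 0.007738 V
Step 2 — R_th: zero the source — replace V1 by a short circuit (node 2 merges into node 0) — and find the resistance seen between A (node 1) and B (node 0).
Reduce the network between node 1 (A) and node 0 (B) by series/parallel combination:
  Rp1 = R1 ‖ R2 ‖ R3 (parallel, all between nodes 0 and 1) = 1/(1/6200 + 1/2 + 1/16000) = 1.999 Ω
R_th = 1.999 Ω
I_n = V_th/R_th = 0.007738/1.999 = 0.003871 A, and R_n = R_th = 1.999 Ω

Final answer: I_n = 0.003871 A, R_n = 1.999 Ω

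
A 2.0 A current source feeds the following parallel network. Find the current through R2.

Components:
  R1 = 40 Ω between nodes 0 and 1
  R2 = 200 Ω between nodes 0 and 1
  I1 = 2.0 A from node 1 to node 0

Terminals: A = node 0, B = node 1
All resistors sit directly between nodes 0 and 1, so they are in parallel and share one voltage V; the full source current 2 A splits among them.
1/R_par = 1/40 + 1/200 = 0.03 S  =>  R_par = 33.33 Ω
V = I × R_par = 2 × 33.33 = 66.67 V
I_R2 = V/R2 = 66.67/200 = 0.3333 A

Final answer: 0.3333 A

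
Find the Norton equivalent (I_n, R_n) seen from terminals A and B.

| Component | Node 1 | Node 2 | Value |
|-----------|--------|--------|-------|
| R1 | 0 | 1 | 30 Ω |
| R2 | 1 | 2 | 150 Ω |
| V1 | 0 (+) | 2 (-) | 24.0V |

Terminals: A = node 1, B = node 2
Find the Thévenin equivalent first; then I_n = V_th/R_th and R_n = R_th.
Step 1 — V_th is the open-circuit voltage V_A - V_B (nothing connected across the terminals).
Nodal analysis, taking node 2 as the 0 V reference.
Source V1 fixes V_0 = 24 V.
KCL at each unknown node (sum of currents leaving = 0; resistances in Ω):
  Node 1: (V_1 - 24)/30 + (V_1 - 0)/150 = 0
Collecting terms: 0.04 × V_1 = 0.8  =>  V_1 = 20 V
V_th = V_1 - V_2 = 20 - 0 = 20 V
Step 2 — R_th: zero the source — replace V1 by a short circuit (node 2 merges into node 0) — and find the resistance seen between A (node 1) and B (node 0).
Reduce the network between node 1 (A) and node 0 (B) by series/parallel combination:
  Rp1 = R1 ‖ R2 (parallel, both between nodes 0 and 1) = 1/(1/30 + 1/150) = 25 Ω
R_th = 25 Ω
I_n = V_th/R_th = 20/25 = 0.8 A, and R_n = R_th = 25 Ω

Final answer: I_n = 0.8 A, R_n = 25 Ω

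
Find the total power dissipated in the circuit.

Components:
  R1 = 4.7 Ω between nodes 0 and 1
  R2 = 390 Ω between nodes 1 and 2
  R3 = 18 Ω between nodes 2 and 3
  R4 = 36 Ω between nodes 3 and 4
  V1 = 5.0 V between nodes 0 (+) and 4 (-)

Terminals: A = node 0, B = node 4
Nodal analysis, taking node 4 as the 0 V reference.
Source V1 fixes V_0 = 5 V.
KCL at each unknown node (sum of currents leaving = 0; resistances in Ω):
  Node 1: (V_1 - 5)/4.7 + (V_1 - V_2)/390 = 0
  Node 2: (V_2 - V_1)/390 + (V_2 - V_3)/18 = 0
  Node 3: (V_3 - V_2)/18 + (V_3 - 0)/36 = 0
Collecting terms (coefficients in siemens):
  0.2153·V_1 - 0.002564·V_2 = 1.064
  0.05812·V_2 - 0.002564·V_1 - 0.05556·V_3 = 0
  0.08333·V_3 - 0.05556·V_2 = 0
Solving these 3 simultaneous equations (Gaussian elimination) gives:
  V_1 = 4.948 V, V_2 = 0.6017 V, V_3 = 0.4012 V
Power in each resistor, P = (ΔV)²/R:
  P_R1 = (5 - 4.948)²/4.7 = 0.0005836 W
  P_R2 = (4.948 - 0.6017)²/390 = 0.04843 W
  P_R3 = (0.6017 - 0.4012)²/18 = 0.002235 W
  P_R4 = (0.4012 - 0)²/36 = 0.00447 W
P_total = P_R1 + P_R2 + P_R3 + P_R4 = 0.05572 W

Final answer: 0.05572 W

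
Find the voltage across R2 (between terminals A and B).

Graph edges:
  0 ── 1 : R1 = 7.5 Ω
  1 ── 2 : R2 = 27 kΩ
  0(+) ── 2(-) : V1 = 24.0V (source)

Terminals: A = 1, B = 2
R1 and R2 are in series across V1 (node 0 → node 1 → node 2), and the output A–B is taken across R2, so this is a voltage divider.
Series current: I = V1/(R1 + R2) = 24/(7.5 + 27000) = 24/27010 = 0.0008886 A
V_R2 = I × R2 = V1 × R2/(R1 + R2) = 24 × 27000/27010 = 23.99 V

Final answer: 23.99 V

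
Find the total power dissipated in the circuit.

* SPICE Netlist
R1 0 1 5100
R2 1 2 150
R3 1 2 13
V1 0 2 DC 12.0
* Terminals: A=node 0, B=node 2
Nodal analysis, taking node 2 as the 0 V reference.
Source V1 fixes V_0 = 12 V.
KCL at each unknown node (sum of currents leaving = 0; resistances in Ω):
  Node 1: (V_1 - 12)/5100 + (V_1 - 0)/150 + (V_1 - 0)/13 = 0
Collecting terms: 0.08379 × V_1 = 0.002353  =>  V_1 = 0.02808 V
Power in each resistor, P = (ΔV)²/R:
  P_R1 = (12 - 0.02808)²/5100 = 0.0281 W
  P_R2 = (0.02808 - 0)²/150 = 0.000005258 W
  P_R3 = (0.02808 - 0)²/13 = 0.00006066 W
P_total = P_R1 + P_R2 + P_R3 = 0.02817 W

Final answer: 0.02817 W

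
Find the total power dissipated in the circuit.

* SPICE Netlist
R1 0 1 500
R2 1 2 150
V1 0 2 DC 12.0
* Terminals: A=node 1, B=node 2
Nodal analysis, taking node 2 as the 0 V reference.
Source V1 fixes V_0 = 12 V.
KCL at each unknown node (sum of currents leaving = 0; resistances in Ω):
  Node 1: (V_1 - 12)/500 + (V_1 - 0)/150 = 0
Collecting terms: 0.008667 × V_1 = 0.024  =>  V_1 = 2.769 V
Power in each resistor, P = (ΔV)²/R:
  P_R1 = (12 - 2.769)²/500 = 0.1704 W
  P_R2 = (2.769 - 0)²/150 = 0.05112 W
P_total = P_R1 + P_R2 = 0.2215 W

Final answer: 0.2215 W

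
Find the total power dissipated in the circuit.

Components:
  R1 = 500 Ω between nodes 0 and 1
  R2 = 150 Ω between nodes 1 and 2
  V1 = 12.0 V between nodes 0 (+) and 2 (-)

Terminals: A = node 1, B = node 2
Nodal analysis, taking node 2 as the 0 V reference.
Source V1 fixes V_0 = 12 V.
KCL at each unknown node (sum of currents leaving = 0; resistances in Ω):
  Node 1: (V_1 - 12)/500 + (V_1 - 0)/150 = 0
Collecting terms: 0.008667 × V_1 = 0.024  =>  V_1 = 2.769 V
Power in each resistor, P = (ΔV)²/R:
  P_R1 = (12 - 2.769)²/500 = 0.1704 W
  P_R2 = (2.769 - 0)²/150 = 0.05112 W
P_total = P_R1 + P_R2 = 0.2215 W

Final answer: 0.2215 W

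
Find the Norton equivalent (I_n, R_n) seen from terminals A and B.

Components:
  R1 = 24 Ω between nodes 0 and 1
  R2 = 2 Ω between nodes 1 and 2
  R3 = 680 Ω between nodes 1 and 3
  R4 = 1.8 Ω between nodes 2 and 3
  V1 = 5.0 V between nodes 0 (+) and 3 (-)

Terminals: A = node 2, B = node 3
Find the Thévenin equivalent first; then I_n = V_th/R_th and R_n = R_th.
Step 1 — V_th is the open-circuit voltage V_A - V_B (nothing connected across the terminals).
Nodal analysis, taking node 3 as the 0 V reference.
Source V1 fixes V_0 = 5 V.
KCL at each unknown node (sum of currents leaving = 0; resistances in Ω):
  Node 1: (V_1 - 5)/24 + (V_1 - V_2)/2 + (V_1 - 0)/680 = 0
  Node 2: (V_2 - V_1)/2 + (V_2 - 0)/1.8 = 0
Collecting terms (coefficients in siemens):
  0.5431·V_1 - 0.5·V_2 = 0.2083
  1.056·V_2 - 0.5·V_1 = 0
Determinant D = (0.5431)(1.056) - (-0.5)(-0.5) = 0.3233
V_1 = [(0.2083)(1.056) - (-0.5)(0)]/D = 0.6802 V
V_2 = [(0.5431)(0) - (0.2083)(-0.5)]/D = 0.3222 V
V_th = V_2 - V_3 = 0.3222 - 0 = 0.3222 V
Step 2 — R_th: zero the source — replace V1 by a short circuit (node 3 merges into node 0) — and find the resistance seen between A (node 2) and B (node 0).
Reduce the network between node 2 (A) and node 0 (B) by series/parallel combination:
  Rp1 = R1 ‖ R3 (parallel, both between nodes 0 and 1) = 1/(1/24 + 1/680) = 23.18 Ω
  Rs1 = R2 + Rp1 (series, joined only at node 1) = 2 + 23.18 = 25.18 Ω
  Rp2 = R4 ‖ Rs1 (parallel, both between nodes 0 and 2) = 1/(1/1.8 + 1/25.18) = 1.68 Ω
R_th = 1.68 Ω
I_n = V_th/R_th = 0.3222/1.68 = 0.1918 A, and R_n = R_th = 1.68 Ω

Final answer: I_n = 0.1918 A, R_n = 1.68 Ω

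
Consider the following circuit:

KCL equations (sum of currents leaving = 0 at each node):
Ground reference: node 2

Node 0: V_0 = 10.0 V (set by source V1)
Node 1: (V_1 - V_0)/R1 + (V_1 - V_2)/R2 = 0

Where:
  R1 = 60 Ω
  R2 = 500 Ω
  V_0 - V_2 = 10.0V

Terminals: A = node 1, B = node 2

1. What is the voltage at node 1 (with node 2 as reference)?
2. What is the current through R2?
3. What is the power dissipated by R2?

Nodal analysis, taking node 2 as the 0 V reference.
Source V1 fixes V_0 = 10 V.
KCL at each unknown node (sum of currents leaving = 0; resistances in Ω):
  Node 1: (V_1 - 10)/60 + (V_1 - 0)/500 = 0
Collecting terms: 0.01867 × V_1 = 0.1667  =>  V_1 = 8.929 V
Part 1:
  Read off the nodal solution: V_1 = 8.929 V
Part 2:
  I_R2 = (V_1 - V_2)/R2 = (8.929 - 0)/500 = 0.01786 A
  Magnitude: I_R2 = 0.01786 A
Part 3:
  I_R2 = (V_1 - V_2)/R2 = (8.929 - 0)/500 = 0.01786 A
  P_R2 = I_R2² × R2 = (0.01786)² × 500 = 0.1594 W

Final answers:
1. V_1 = 8.929 V
2. I_R2 = 0.01786 A
3. P_R2 = 0.1594 W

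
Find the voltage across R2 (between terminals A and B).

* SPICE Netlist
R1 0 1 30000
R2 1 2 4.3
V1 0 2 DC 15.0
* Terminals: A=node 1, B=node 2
R1 and R2 are in series across V1 (node 0 → node 1 → node 2), and the output A–B is taken across R2, so this is a voltage divider.
Series current: I = V1/(R1 + R2) = 15/(30000 + 4.3) = 15/30000 = 0.0004999 A
V_R2 = I × R2 = V1 × R2/(R1 + R2) = 15 × 4.3/30000 = 0.00215 V

Final answer: 0.00215 V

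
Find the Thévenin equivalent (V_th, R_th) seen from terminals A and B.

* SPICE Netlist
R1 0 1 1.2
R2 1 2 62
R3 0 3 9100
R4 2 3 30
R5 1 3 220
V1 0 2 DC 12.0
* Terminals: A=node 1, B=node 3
Step 1 — V_th is the open-circuit voltage V_A - V_B (nothing connected across the terminals).
Nodal analysis, taking node 2 as the 0 V reference.
Source V1 fixes V_0 = 12 V.
KCL at each unknown node (sum of currents leaving = 0; resistances in Ω):
  Node 1: (V_1 - 12)/1.2 + (V_1 - 0)/62 + (V_1 - V_3)/220 = 0
  Node 3: (V_3 - 12)/9100 + (V_3 - 0)/30 + (V_3 - V_1)/220 = 0
Collecting terms (coefficients in siemens):
  0.854·V_1 - 0.004545·V_3 = 10
  0.03799·V_3 - 0.004545·V_1 = 0.001319
Determinant D = (0.854)(0.03799) - (-0.004545)(-0.004545) = 0.03242
V_1 = [(10)(0.03799) - (-0.004545)(0.001319)]/D = 11.72 V
V_3 = [(0.854)(0.001319) - (10)(-0.004545)]/D = 1.437 V
V_th = V_1 - V_3 = 11.72 - 1.437 = 10.28 V
Step 2 — R_th: zero the source — replace V1 by a short circuit (node 2 merges into node 0) — and find the resistance seen between A (node 1) and B (node 3).
Reduce the network between node 1 (A) and node 3 (B) by series/parallel combination:
  Rp1 = R1 ‖ R2 (parallel, both between nodes 0 and 1) = 1/(1/1.2 + 1/62) = 1.177 Ω
  Rp2 = R3 ‖ R4 (parallel, both between nodes 0 and 3) = 1/(1/9100 + 1/30) = 29.9 Ω
  Rs1 = Rp1 + Rp2 (series, joined only at node 0) = 1.177 + 29.9 = 31.08 Ω
  Rp3 = R5 ‖ Rs1 (parallel, both between nodes 1 and 3) = 1/(1/220 + 1/31.08) = 27.23 Ω
R_th = 27.23 Ω

Final answer: V_th = 10.28 V, R_th = 27.23 Ω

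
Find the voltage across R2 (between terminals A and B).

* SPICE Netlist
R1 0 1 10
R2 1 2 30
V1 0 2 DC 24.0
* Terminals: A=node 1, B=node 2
R1 and R2 are in series across V1 (node 0 → node 1 → node 2), and the output A–B is taken across R2, so this is a voltage divider.
Series current: I = V1/(R1 + R2) = 24/(10 + 30) = 24/40 = 0.6 A
V_R2 = I × R2 = V1 × R2/(R1 + R2) = 24 × 30/40 = 18 V

Final answer: 18 V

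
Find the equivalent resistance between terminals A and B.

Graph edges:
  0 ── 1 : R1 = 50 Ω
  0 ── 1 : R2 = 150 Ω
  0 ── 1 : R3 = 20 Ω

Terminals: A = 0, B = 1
Reduce the network between node 0 (A) and node 1 (B) by series/parallel combination:
  Rp1 = R1 ‖ R2 ‖ R3 (parallel, all between nodes 0 and 1) = 1/(1/50 + 1/150 + 1/20) = 13.04 Ω
R_eq = 13.04 Ω

Final answer: 13.04 Ω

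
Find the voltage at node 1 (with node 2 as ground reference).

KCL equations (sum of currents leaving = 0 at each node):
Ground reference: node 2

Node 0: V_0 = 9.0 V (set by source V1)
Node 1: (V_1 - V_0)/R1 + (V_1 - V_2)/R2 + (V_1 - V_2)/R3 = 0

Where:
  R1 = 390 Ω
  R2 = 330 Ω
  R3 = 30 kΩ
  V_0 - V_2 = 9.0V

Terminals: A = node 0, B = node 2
Nodal analysis, taking node 2 as the 0 V reference.
Source V1 fixes V_0 = 9 V.
KCL at each unknown node (sum of currents leaving = 0; resistances in Ω):
  Node 1: (V_1 - 9)/390 + (V_1 - 0)/330 + (V_1 - 0)/30000 = 0
Collecting terms: 0.005628 × V_1 = 0.02308  =>  V_1 = 4.101 V
The requested potential is V_1 = 4.101 V.

Final answer: V_1 = 4.101 V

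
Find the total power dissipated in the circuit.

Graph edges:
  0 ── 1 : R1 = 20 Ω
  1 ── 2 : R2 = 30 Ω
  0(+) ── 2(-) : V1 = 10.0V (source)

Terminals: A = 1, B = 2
Nodal analysis, taking node 2 as the 0 V reference.
Source V1 fixes V_0 = 10 V.
KCL at each unknown node (sum of currents leaving = 0; resistances in Ω):
  Node 1: (V_1 - 10)/20 + (V_1 - 0)/30 = 0
Collecting terms: 0.08333 × V_1 = 0.5  =>  V_1 = 6 V
Power in each resistor, P = (ΔV)²/R:
  P_R1 = (10 - 6)²/20 = 0.8 W
  P_R2 = (6 - 0)²/30 = 1.2 W
P_total = P_R1 + P_R2 = 2 W

Final answer: 2 W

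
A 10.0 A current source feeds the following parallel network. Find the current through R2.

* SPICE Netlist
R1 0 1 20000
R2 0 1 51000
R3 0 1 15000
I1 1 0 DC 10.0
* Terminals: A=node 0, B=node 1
All resistors sit directly between nodes 0 and 1, so they are in parallel and share one voltage V; the full source current 10 A splits among them.
1/R_par = 1/20000 + 1/51000 + 1/15000 = 0.0001363 S  =>  R_par = 7338 Ω
V = I × R_par = 10 × 7338 = 73380 V
I_R2 = V/R2 = 73380/51000 = 1.439 A

Final answer: 1.439 A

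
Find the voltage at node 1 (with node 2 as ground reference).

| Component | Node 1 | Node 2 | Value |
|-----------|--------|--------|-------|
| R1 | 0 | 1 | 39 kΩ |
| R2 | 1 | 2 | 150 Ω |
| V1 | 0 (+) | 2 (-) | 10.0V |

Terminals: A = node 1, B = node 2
Nodal analysis, taking node 2 as the 0 V reference.
Source V1 fixes V_0 = 10 V.
KCL at each unknown node (sum of currents leaving = 0; resistances in Ω):
  Node 1: (V_1 - 10)/39000 + (V_1 - 0)/150 = 0
Collecting terms: 0.006692 × V_1 = 0.0002564  =>  V_1 = 0.03831 V
The requested potential is V_1 = 0.03831 V.

Final answer: V_1 = 0.03831 V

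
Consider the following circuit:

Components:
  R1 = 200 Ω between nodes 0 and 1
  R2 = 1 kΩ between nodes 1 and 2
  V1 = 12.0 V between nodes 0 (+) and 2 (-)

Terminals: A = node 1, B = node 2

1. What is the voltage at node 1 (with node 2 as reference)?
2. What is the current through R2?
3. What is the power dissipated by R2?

Nodal analysis, taking node 2 as the 0 V reference.
Source V1 fixes V_0 = 12 V.
KCL at each unknown node (sum of currents leaving = 0; resistances in Ω):
  Node 1: (V_1 - 12)/200 + (V_1 - 0)/1000 = 0
Collecting terms: 0.006 × V_1 = 0.06  =>  V_1 = 10 V
Part 1:
  Read off the nodal solution: V_1 = 10 V
Part 2:
  I_R2 = (V_1 - V_2)/R2 = (10 - 0)/1000 = 0.01 A
  Magnitude: I_R2 = 0.01 A
Part 3:
  I_R2 = (V_1 - V_2)/R2 = (10 - 0)/1000 = 0.01 A
  P_R2 = I_R2² × R2 = (0.01)² × 1000 = 0.1 W

Final answers:
1. V_1 = 10 V
2. I_R2 = 0.01 A
3. P_R2 = 0.1 W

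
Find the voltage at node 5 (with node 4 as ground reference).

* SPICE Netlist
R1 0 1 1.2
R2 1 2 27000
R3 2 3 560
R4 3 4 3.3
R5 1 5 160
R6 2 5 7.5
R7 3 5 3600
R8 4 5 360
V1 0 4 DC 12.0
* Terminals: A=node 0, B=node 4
Nodal analysis, taking node 4 as the 0 V reference.
Source V1 fixes V_0 = 12 V.
KCL at each unknown node (sum of currents leaving = 0; resistances in Ω):
  Node 1: (V_1 - 12)/1.2 + (V_1 - V_2)/27000 + (V_1 - V_5)/160 = 0
  Node 2: (V_2 - V_1)/27000 + (V_2 - V_3)/560 + (V_2 - V_5)/7.5 = 0
  Node 3: (V_3 - V_2)/560 + (V_3 - 0)/3.3 + (V_3 - V_5)/3600 = 0
  Node 5: (V_5 - V_1)/160 + (V_5 - V_2)/7.5 + (V_5 - V_3)/3600 + (V_5 - 0)/360 = 0
Collecting terms (coefficients in siemens):
  0.8396·V_1 - 0.00003704·V_2 - 0.00625·V_5 = 10
  0.1352·V_2 - 0.00003704·V_1 - 0.001786·V_3 - 0.1333·V_5 = 0
  0.3051·V_3 - 0.001786·V_2 - 0.0002778·V_5 = 0
  0.1426·V_5 - 0.00625·V_1 - 0.1333·V_2 - 0.0002778·V_3 = 0
Solving these 4 simultaneous equations (Gaussian elimination) gives:
  V_1 = 11.96 V, V_2 = 6.693 V, V_3 = 0.04534 V, V_5 = 6.78 V
The requested potential is V_5 = 6.78 V.

Final answer: V_5 = 6.78 V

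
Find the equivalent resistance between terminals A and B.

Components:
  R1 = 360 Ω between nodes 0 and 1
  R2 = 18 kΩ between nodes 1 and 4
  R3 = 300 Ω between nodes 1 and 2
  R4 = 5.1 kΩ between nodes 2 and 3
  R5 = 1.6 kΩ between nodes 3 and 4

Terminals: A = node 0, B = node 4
Reduce the network between node 0 (A) and node 4 (B) by series/parallel combination:
  Rs1 = R3 + R4 (series, joined only at node 2) = 300 + 5100 = 5400 Ω
  Rs2 = R5 + Rs1 (series, joined only at node 3) = 1600 + 5400 = 7000 Ω
  Rp1 = R2 ‖ Rs2 (parallel, both between nodes 1 and 4) = 1/(1/18000 + 1/7000) = 5040 Ω
  Rs3 = R1 + Rp1 (series, joined only at node 1) = 360 + 5040 = 5400 Ω
R_eq = 5.4 kΩ

Final answer: 5.4 kΩ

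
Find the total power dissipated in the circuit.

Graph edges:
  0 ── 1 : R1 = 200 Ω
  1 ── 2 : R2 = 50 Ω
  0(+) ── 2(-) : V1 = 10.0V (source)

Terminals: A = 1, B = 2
Nodal analysis, taking node 2 as the 0 V reference.
Source V1 fixes V_0 = 10 V.
KCL at each unknown node (sum of currents leaving = 0; resistances in Ω):
  Node 1: (V_1 - 10)/200 + (V_1 - 0)/50 = 0
Collecting terms: 0.025 × V_1 = 0.05  =>  V_1 = 2 V
Power in each resistor, P = (ΔV)²/R:
  P_R1 = (10 - 2)²/200 = 0.32 W
  P_R2 = (2 - 0)²/50 = 0.08 W
P_total = P_R1 + P_R2 = 0.4 W

Final answer: 0.4 W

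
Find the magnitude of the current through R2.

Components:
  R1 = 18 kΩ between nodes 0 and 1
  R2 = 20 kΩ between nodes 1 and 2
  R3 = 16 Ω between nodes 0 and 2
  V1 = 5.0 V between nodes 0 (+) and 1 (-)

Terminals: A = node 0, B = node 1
Nodal analysis, taking node 1 as the 0 V reference.
Source V1 fixes V_0 = 5 V.
KCL at each unknown node (sum of currents leaving = 0; resistances in Ω):
  Node 2: (V_2 - 0)/20000 + (V_2 - 5)/16 = 0
Collecting terms: 0.06255 × V_2 = 0.3125  =>  V_2 = 4.996 V
I_R2 = (V_1 - V_2)/R2 = (0 - 4.996)/20000 = -0.0002498 A
|I_R2| = 0.0002498 A

Final answer: |I_R2| = 0.0002498 A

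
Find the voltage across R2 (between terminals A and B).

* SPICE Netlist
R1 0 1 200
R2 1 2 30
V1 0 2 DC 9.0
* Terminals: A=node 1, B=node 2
R1 and R2 are in series across V1 (node 0 → node 1 → node 2), and the output A–B is taken across R2, so this is a voltage divider.
Series current: I = V1/(R1 + R2) = 9/(200 + 30) = 9/230 = 0.03913 A
V_R2 = I × R2 = V1 × R2/(R1 + R2) = 9 × 30/230 = 1.174 V

Final answer: 1.174 V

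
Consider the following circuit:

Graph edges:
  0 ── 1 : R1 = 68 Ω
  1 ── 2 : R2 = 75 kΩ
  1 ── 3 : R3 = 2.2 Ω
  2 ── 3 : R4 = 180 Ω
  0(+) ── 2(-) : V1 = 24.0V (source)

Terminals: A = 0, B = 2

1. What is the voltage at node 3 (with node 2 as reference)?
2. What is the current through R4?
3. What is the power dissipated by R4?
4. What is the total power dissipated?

Nodal analysis, taking node 2 as the 0 V reference.
Source V1 fixes V_0 = 24 V.
KCL at each unknown node (sum of currents leaving = 0; resistances in Ω):
  Node 1: (V_1 - 24)/68 + (V_1 - 0)/75000 + (V_1 - V_3)/2.2 = 0
  Node 3: (V_3 - V_1)/2.2 + (V_3 - 0)/180 = 0
Collecting terms (coefficients in siemens):
  0.4693·V_1 - 0.4545·V_3 = 0.3529
  0.4601·V_3 - 0.4545·V_1 = 0
Determinant D = (0.4693)(0.4601) - (-0.4545)(-0.4545) = 0.009298
V_1 = [(0.3529)(0.4601) - (-0.4545)(0)]/D = 17.47 V
V_3 = [(0.4693)(0) - (0.3529)(-0.4545)]/D = 17.25 V
Part 1:
  Read off the nodal solution: V_3 = 17.25 V
Part 2:
  I_R4 = (V_2 - V_3)/R4 = (0 - 17.25)/180 = -0.09586 A
  Magnitude: I_R4 = 0.09586 A
Part 3:
  I_R4 = (V_2 - V_3)/R4 = (0 - 17.25)/180 = -0.09586 A
  P_R4 = I_R4² × R4 = (-0.09586)² × 180 = 1.654 W
Part 4:
  Power in each resistor, P = (ΔV)²/R:
    P_R1 = (24 - 17.47)²/68 = 0.6279 W
    P_R2 = (17.47 - 0)²/75000 = 0.004067 W
    P_R3 = (17.47 - 17.25)²/2.2 = 0.02022 W
    P_R4 = (0 - 17.25)²/180 = 1.654 W
  P_total = P_R1 + P_R2 + P_R3 + P_R4 = 2.306 W

Final answers:
1. V_3 = 17.25 V
2. I_R4 = 0.09586 A
3. P_R4 = 1.654 W
4. P_total = 2.306 W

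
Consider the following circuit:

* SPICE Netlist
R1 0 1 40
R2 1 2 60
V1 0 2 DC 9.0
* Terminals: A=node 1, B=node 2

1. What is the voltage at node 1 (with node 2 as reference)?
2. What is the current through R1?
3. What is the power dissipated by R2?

Nodal analysis, taking node 2 as the 0 V reference.
Source V1 fixes V_0 = 9 V.
KCL at each unknown node (sum of currents leaving = 0; resistances in Ω):
  Node 1: (V_1 - 9)/40 + (V_1 - 0)/60 = 0
Collecting terms: 0.04167 × V_1 = 0.225  =>  V_1 = 5.4 V
Part 1:
  Read off the nodal solution: V_1 = 5.4 V
Part 2:
  I_R1 = (V_0 - V_1)/R1 = (9 - 5.4)/40 = 0.09 A
  Magnitude: I_R1 = 0.09 A
Part 3:
  I_R2 = (V_1 - V_2)/R2 = (5.4 - 0)/60 = 0.09 A
  P_R2 = I_R2² × R2 = (0.09)² × 60 = 0.486 W

Final answers:
1. V_1 = 5.4 V
2. I_R1 = 0.09 A
3. P_R2 = 0.486 W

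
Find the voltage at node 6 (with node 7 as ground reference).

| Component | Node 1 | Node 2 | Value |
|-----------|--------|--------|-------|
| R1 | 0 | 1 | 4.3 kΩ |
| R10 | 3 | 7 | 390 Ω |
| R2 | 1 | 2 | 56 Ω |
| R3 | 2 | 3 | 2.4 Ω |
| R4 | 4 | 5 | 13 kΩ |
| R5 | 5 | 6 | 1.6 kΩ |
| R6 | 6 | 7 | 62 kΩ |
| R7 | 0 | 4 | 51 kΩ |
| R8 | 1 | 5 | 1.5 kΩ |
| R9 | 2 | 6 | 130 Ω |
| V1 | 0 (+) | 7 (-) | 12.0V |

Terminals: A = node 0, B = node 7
Nodal analysis, taking node 7 as the 0 V reference.
Source V1 fixes V_0 = 12 V.
KCL at each unknown node (sum of currents leaving = 0; resistances in Ω):
  Node 1: (V_1 - 12)/4300 + (V_1 - V_2)/56 + (V_1 - V_5)/1500 = 0
  Node 2: (V_2 - V_1)/56 + (V_2 - V_3)/2.4 + (V_2 - V_6)/130 = 0
  Node 3: (V_3 - V_2)/2.4 + (V_3 - 0)/390 = 0
  Node 4: (V_4 - V_5)/13000 + (V_4 - 12)/51000 = 0
  Node 5: (V_5 - V_4)/13000 + (V_5 - V_6)/1600 + (V_5 - V_1)/1500 = 0
  Node 6: (V_6 - V_5)/1600 + (V_6 - 0)/62000 + (V_6 - V_2)/130 = 0
Collecting terms (coefficients in siemens):
  0.01876·V_1 - 0.01786·V_2 - 0.0006667·V_5 = 0.002791
  0.4422·V_2 - 0.01786·V_1 - 0.4167·V_3 - 0.007692·V_6 = 0
  0.4192·V_3 - 0.4167·V_2 = 0
  0.00009653·V_4 - 0.00007692·V_5 = 0.0002353
  0.001369·V_5 - 0.0006667·V_1 - 0.00007692·V_4 - 0.000625·V_6 = 0
  0.008333·V_6 - 0.007692·V_2 - 0.000625·V_5 = 0
Solving these 6 simultaneous equations (Gaussian elimination) gives:
  V_1 = 1.189 V, V_2 = 1.046 V, V_3 = 1.039 V, V_4 = 3.439 V
  V_5 = 1.256 V, V_6 = 1.06 V
The requested potential is V_6 = 1.06 V.

Final answer: V_6 = 1.06 V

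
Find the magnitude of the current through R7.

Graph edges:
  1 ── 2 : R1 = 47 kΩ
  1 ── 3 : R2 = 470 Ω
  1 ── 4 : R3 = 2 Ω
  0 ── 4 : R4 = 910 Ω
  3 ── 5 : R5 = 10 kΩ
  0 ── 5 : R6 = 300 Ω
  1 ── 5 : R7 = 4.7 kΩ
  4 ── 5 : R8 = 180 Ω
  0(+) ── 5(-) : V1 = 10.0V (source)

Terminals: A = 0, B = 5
Nodal analysis, taking node 5 as the 0 V reference.
Source V1 fixes V_0 = 10 V.
KCL at each unknown node (sum of currents leaving = 0; resistances in Ω):
  Node 1: (V_1 - V_2)/47000 + (V_1 - V_3)/470 + (V_1 - V_4)/2 + (V_1 - 0)/4700 = 0
  Node 2: (V_2 - V_1)/47000 = 0
  Node 3: (V_3 - V_1)/470 + (V_3 - 0)/10000 = 0
  Node 4: (V_4 - V_1)/2 + (V_4 - 10)/910 + (V_4 - 0)/180 = 0
Collecting terms (coefficients in siemens):
  0.5024·V_1 - 0.00002128·V_2 - 0.002128·V_3 - 0.5·V_4 = 0
  0.00002128·V_2 - 0.00002128·V_1 = 0
  0.002228·V_3 - 0.002128·V_1 = 0
  0.5067·V_4 - 0.5·V_1 = 0.01099
Solving these 4 simultaneous equations (Gaussian elimination) gives:
  V_1 = 1.577 V, V_2 = 1.577 V, V_3 = 1.507 V, V_4 = 1.578 V
I_R7 = (V_1 - V_5)/R7 = (1.577 - 0)/4700 = 0.0003356 A
|I_R7| = 0.0003356 A

Final answer: |I_R7| = 0.0003356 A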